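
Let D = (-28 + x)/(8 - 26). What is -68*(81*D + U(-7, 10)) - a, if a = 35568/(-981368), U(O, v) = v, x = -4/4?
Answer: -1171994288/122671 ≈ -9554.0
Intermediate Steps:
x = -1 (x = -4*1/4 = -1)
D = 29/18 (D = (-28 - 1)/(8 - 26) = -29/(-18) = -29*(-1/18) = 29/18 ≈ 1.6111)
a = -4446/122671 (a = 35568*(-1/981368) = -4446/122671 ≈ -0.036243)
-68*(81*D + U(-7, 10)) - a = -68*(81*(29/18) + 10) - 1*(-4446/122671) = -68*(261/2 + 10) + 4446/122671 = -68*281/2 + 4446/122671 = -9554 + 4446/122671 = -1171994288/122671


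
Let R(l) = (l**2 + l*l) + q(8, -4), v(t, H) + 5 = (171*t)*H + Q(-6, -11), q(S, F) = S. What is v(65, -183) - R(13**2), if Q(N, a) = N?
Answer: -2091186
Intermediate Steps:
v(t, H) = -11 + 171*H*t (v(t, H) = -5 + ((171*t)*H - 6) = -5 + (171*H*t - 6) = -5 + (-6 + 171*H*t) = -11 + 171*H*t)
R(l) = 8 + 2*l**2 (R(l) = (l**2 + l*l) + 8 = (l**2 + l**2) + 8 = 2*l**2 + 8 = 8 + 2*l**2)
v(65, -183) - R(13**2) = (-11 + 171*(-183)*65) - (8 + 2*(13**2)**2) = (-11 - 2034045) - (8 + 2*169**2) = -2034056 - (8 + 2*28561) = -2034056 - (8 + 57122) = -2034056 - 1*57130 = -2034056 - 57130 = -2091186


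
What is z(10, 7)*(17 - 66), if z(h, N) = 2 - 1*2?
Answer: 0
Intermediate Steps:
z(h, N) = 0 (z(h, N) = 2 - 2 = 0)
z(10, 7)*(17 - 66) = 0*(17 - 66) = 0*(-49) = 0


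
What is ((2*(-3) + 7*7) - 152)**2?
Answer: 11881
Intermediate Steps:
((2*(-3) + 7*7) - 152)**2 = ((-6 + 49) - 152)**2 = (43 - 152)**2 = (-109)**2 = 11881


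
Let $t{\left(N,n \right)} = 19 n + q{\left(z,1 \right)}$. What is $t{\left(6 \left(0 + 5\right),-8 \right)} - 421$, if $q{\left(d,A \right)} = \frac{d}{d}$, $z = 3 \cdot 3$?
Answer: $-572$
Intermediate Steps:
$z = 9$
$q{\left(d,A \right)} = 1$
$t{\left(N,n \right)} = 1 + 19 n$ ($t{\left(N,n \right)} = 19 n + 1 = 1 + 19 n$)
$t{\left(6 \left(0 + 5\right),-8 \right)} - 421 = \left(1 + 19 \left(-8\right)\right) - 421 = \left(1 - 152\right) - 421 = -151 - 421 = -572$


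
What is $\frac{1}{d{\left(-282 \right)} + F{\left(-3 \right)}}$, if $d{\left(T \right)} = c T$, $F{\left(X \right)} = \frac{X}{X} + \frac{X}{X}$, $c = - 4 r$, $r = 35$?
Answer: $\frac{1}{39482} \approx 2.5328 \cdot 10^{-5}$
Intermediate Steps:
$c = -140$ ($c = \left(-4\right) 35 = -140$)
$F{\left(X \right)} = 2$ ($F{\left(X \right)} = 1 + 1 = 2$)
$d{\left(T \right)} = - 140 T$
$\frac{1}{d{\left(-282 \right)} + F{\left(-3 \right)}} = \frac{1}{\left(-140\right) \left(-282\right) + 2} = \frac{1}{39480 + 2} = \frac{1}{39482}$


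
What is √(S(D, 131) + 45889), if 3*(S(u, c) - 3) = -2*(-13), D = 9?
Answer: √413106/3 ≈ 214.24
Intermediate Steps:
S(u, c) = 35/3 (S(u, c) = 3 + (-2*(-13))/3 = 3 + (⅓)*26 = 3 + 26/3 = 35/3)
√(S(D, 131) + 45889) = √(35/3 + 45889) = √(137702/3) = √413106/3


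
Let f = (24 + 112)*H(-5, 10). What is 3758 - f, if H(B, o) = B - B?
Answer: 3758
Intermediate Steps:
H(B, o) = 0
f = 0 (f = (24 + 112)*0 = 136*0 = 0)
3758 - f = 3758 - 1*0 = 3758 + 0 = 3758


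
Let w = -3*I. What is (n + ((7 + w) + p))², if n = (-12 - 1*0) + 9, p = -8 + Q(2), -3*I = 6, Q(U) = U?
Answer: 16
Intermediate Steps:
I = -2 (I = -⅓*6 = -2)
p = -6 (p = -8 + 2 = -6)
w = 6 (w = -3*(-2) = 6)
n = -3 (n = (-12 + 0) + 9 = -12 + 9 = -3)
(n + ((7 + w) + p))² = (-3 + ((7 + 6) - 6))² = (-3 + (13 - 6))² = (-3 + 7)² = 4² = 16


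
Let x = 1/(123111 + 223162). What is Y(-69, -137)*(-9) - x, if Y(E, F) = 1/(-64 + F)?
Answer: 1038752/23200291 ≈ 0.044773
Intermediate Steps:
x = 1/346273 ≈ 2.8879e-6
Y(-69, -137)*(-9) - x = -9/(-64 - 137) - 1*1/346273 = -9/(-201) - 1/346273 = -1/201*(-9) - 1/346273 = 3/67 - 1/346273 = 1038752/23200291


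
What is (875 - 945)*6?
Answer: -420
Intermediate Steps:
(875 - 945)*6 = -70*6 = -420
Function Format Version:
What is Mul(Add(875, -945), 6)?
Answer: -420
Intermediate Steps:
Mul(Add(875, -945), 6) = Mul(-70, 6) = -420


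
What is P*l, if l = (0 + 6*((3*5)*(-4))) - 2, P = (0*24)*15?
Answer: 0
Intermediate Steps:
P = 0 (P = 0*15 = 0)
l = -362 (l = (0 + 6*(15*(-4))) - 2 = (0 + 6*(-60)) - 2 = (0 - 360) - 2 = -360 - 2 = -362)
P*l = 0*(-362) = 0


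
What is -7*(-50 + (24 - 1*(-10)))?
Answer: 112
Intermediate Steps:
-7*(-50 + (24 - 1*(-10))) = -7*(-50 + (24 + 10)) = -7*(-50 + 34) = -7*(-16) = 112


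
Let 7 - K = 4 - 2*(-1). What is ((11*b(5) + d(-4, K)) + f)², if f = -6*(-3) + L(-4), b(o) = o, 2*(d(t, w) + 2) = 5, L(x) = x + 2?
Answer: 20449/4 ≈ 5112.3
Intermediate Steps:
L(x) = 2 + x
K = 1 (K = 7 - (4 - 2*(-1)) = 7 - (4 + 2) = 7 - 1*6 = 7 - 6 = 1)
d(t, w) = ½ (d(t, w) = -2 + (½)*5 = -2 + 5/2 = ½)
f = 16 (f = -6*(-3) + (2 - 4) = 18 - 2 = 16)
((11*b(5) + d(-4, K)) + f)² = ((11*5 + ½) + 16)² = ((55 + ½) + 16)² = (111/2 + 16)² = (143/2)² = 20449/4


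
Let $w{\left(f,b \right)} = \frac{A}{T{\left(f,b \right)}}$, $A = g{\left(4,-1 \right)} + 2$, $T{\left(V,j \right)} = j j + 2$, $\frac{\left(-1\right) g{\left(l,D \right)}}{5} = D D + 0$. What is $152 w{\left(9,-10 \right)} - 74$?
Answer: $- \frac{1334}{17} \approx -78.471$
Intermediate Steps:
$g{\left(l,D \right)} = - 5 D^{2}$ ($g{\left(l,D \right)} = - 5 \left(D D + 0\right) = - 5 \left(D^{2} + 0\right) = - 5 D^{2}$)
$T{\left(V,j \right)} = 2 + j^{2}$ ($T{\left(V,j \right)} = j^{2} + 2 = 2 + j^{2}$)
$A = -3$ ($A = - 5 \left(-1\right)^{2} + 2 = \left(-5\right) 1 + 2 = -5 + 2 = -3$)
$w{\left(f,b \right)} = - \frac{3}{2 + b^{2}}$
$152 w{\left(9,-10 \right)} - 74 = 152 \left(- \frac{3}{2 + \left(-10\right)^{2}}\right) - 74 = 152 \left(- \frac{3}{2 + 100}\right) - 74 = 152 \left(- \frac{3}{102}\right) - 74 = 152 \left(\left(-3\right) \frac{1}{102}\right) - 74 = 152 \left(- \frac{1}{34}\right) - 74 = - \frac{76}{17} - 74 = - \frac{1334}{17}$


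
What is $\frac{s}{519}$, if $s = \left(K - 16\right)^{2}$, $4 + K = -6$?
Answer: $\frac{676}{519} \approx 1.3025$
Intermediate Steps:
$K = -10$ ($K = -4 - 6 = -10$)
$s = 676$ ($s = \left(-10 - 16\right)^{2} = \left(-26\right)^{2} = 676$)
$\frac{s}{519} = \frac{676}{519}$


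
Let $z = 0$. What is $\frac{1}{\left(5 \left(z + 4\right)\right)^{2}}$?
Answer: $\frac{1}{400} \approx 0.0025$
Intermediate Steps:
$\frac{1}{\left(5 \left(z + 4\right)\right)^{2}} = \frac{1}{\left(5 \left(0 + 4\right)\right)^{2}} = \frac{1}{\left(5 \cdot 4\right)^{2}} = \frac{1}{20^{2}} = \frac{1}{400}$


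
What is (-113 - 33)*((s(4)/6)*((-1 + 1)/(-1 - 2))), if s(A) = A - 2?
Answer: 0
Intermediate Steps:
s(A) = -2 + A
(-113 - 33)*((s(4)/6)*((-1 + 1)/(-1 - 2))) = (-113 - 33)*(((-2 + 4)/6)*((-1 + 1)/(-1 - 2))) = -146*2*(1/6)*0/(-3) = -146*0*(-1/3)/3 = -146*0/3 = -146*0 = 0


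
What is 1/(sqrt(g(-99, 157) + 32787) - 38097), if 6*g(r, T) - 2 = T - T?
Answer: -6723/256120345 - sqrt(295086)/4354045865 ≈ -2.6374e-5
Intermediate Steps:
g(r, T) = 1/3 (g(r, T) = 1/3 + (T - T)/6 = 1/3 + (1/6)*0 = 1/3 + 0 = 1/3)
1/(sqrt(g(-99, 157) + 32787) - 38097) = 1/(sqrt(1/3 + 32787) - 38097) = 1/(sqrt(98362/3) - 38097) = 1/(sqrt(295086)/3 - 38097) = 1/(-38097 + sqrt(295086)/3)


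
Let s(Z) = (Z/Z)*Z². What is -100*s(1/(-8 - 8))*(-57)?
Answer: 1425/64 ≈ 22.266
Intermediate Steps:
s(Z) = Z² (s(Z) = 1*Z² = Z²)
-100*s(1/(-8 - 8))*(-57) = -100/(-8 - 8)²*(-57) = -100*(1/(-16))²*(-57) = -100*(-1/16)²*(-57) = -100*1/256*(-57) = -25/64*(-57) = 1425/64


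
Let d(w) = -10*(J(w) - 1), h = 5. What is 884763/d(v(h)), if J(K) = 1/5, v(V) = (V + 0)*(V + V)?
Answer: 884763/8 ≈ 1.1060e+5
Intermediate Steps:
v(V) = 2*V**2 (v(V) = V*(2*V) = 2*V**2)
J(K) = 1/5
d(w) = 8 (d(w) = -10*(1/5 - 1) = -10*(-4/5) = 8)
884763/d(v(h)) = 884763/8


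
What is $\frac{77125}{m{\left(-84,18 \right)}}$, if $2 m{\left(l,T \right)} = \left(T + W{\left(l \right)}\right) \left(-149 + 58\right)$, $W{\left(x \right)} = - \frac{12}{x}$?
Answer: $- \frac{154250}{1651} \approx -93.428$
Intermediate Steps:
$W{\left(x \right)} = - \frac{12}{x}$
$m{\left(l,T \right)} = \frac{546}{l} - \frac{91 T}{2}$ ($m{\left(l,T \right)} = \frac{\left(T - \frac{12}{l}\right) \left(-149 + 58\right)}{2} = \frac{\left(T - \frac{12}{l}\right) \left(-91\right)}{2} = \frac{- 91 T + \frac{1092}{l}}{2} = \frac{546}{l} - \frac{91 T}{2}$)
$\frac{77125}{m{\left(-84,18 \right)}} = \frac{77125}{\frac{546}{-84} - 819} = \frac{77125}{546 \left(- \frac{1}{84}\right) - 819} = \frac{77125}{- \frac{13}{2} - 819} = \frac{77125}{- \frac{1651}{2}} = 77125 \left(- \frac{2}{1651}\right) = - \frac{154250}{1651}$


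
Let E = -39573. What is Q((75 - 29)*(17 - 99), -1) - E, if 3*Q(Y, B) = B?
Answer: 118718/3 ≈ 39573.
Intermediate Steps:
Q(Y, B) = B/3
Q((75 - 29)*(17 - 99), -1) - E = (1/3)*(-1) - 1*(-39573) = -1/3 + 39573 = 118718/3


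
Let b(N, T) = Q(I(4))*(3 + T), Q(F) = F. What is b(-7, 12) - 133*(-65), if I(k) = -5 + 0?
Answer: 8570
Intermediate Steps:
I(k) = -5
b(N, T) = -15 - 5*T (b(N, T) = -5*(3 + T) = -15 - 5*T)
b(-7, 12) - 133*(-65) = (-15 - 5*12) - 133*(-65) = (-15 - 60) + 8645 = -75 + 8645 = 8570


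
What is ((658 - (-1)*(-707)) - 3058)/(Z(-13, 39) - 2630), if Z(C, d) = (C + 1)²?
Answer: 3107/2486 ≈ 1.2498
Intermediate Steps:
Z(C, d) = (1 + C)²
((658 - (-1)*(-707)) - 3058)/(Z(-13, 39) - 2630) = ((658 - (-1)*(-707)) - 3058)/((1 - 13)² - 2630) = ((658 - 1*707) - 3058)/((-12)² - 2630) = ((658 - 707) - 3058)/(144 - 2630) = (-49 - 3058)/(-2486) = -3107*(-1/2486) = 3107/2486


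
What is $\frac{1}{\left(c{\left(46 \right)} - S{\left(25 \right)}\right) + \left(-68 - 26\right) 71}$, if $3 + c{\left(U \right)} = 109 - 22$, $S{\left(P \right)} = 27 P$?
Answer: $- \frac{1}{7265} \approx -0.00013765$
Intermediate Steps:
$c{\left(U \right)} = 84$ ($c{\left(U \right)} = -3 + \left(109 - 22\right) = -3 + 87 = 84$)
$\frac{1}{\left(c{\left(46 \right)} - S{\left(25 \right)}\right) + \left(-68 - 26\right) 71} = \frac{1}{\left(84 - 27 \cdot 25\right) + \left(-68 - 26\right) 71} = \frac{1}{\left(84 - 675\right) - 6674} = \frac{1}{-591 - 6674} = \frac{1}{-7265} = - \frac{1}{7265}$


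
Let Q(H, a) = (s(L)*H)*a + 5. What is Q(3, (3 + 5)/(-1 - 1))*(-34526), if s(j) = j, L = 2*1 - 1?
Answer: 241682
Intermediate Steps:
L = 1 (L = 2 - 1 = 1)
Q(H, a) = 5 + H*a (Q(H, a) = (1*H)*a + 5 = H*a + 5 = 5 + H*a)
Q(3, (3 + 5)/(-1 - 1))*(-34526) = (5 + 3*((3 + 5)/(-1 - 1)))*(-34526) = (5 + 3*(8/(-2)))*(-34526) = (5 + 3*(8*(-½)))*(-34526) = (5 + 3*(-4))*(-34526) = (5 - 12)*(-34526) = -7*(-34526) = 241682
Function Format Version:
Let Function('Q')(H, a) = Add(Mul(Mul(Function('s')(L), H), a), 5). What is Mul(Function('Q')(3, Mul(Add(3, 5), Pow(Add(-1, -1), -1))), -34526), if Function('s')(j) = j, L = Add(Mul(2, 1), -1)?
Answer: 241682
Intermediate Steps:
L = 1 (L = Add(2, -1) = 1)
Function('Q')(H, a) = Add(5, Mul(H, a)) (Function('Q')(H, a) = Add(Mul(Mul(1, H), a), 5) = Add(Mul(H, a), 5) = Add(5, Mul(H, a)))
Mul(Function('Q')(3, Mul(Add(3, 5), Pow(Add(-1, -1), -1))), -34526) = Mul(Add(5, Mul(3, Mul(Add(3, 5), Pow(Add(-1, -1), -1)))), -34526) = Mul(Add(5, Mul(3, Mul(8, Pow(-2, -1)))), -34526) = Mul(Add(5, Mul(3, Mul(8, Rational(-1, 2)))), -34526) = Mul(Add(5, Mul(3, -4)), -34526) = Mul(Add(5, -12), -34526) = Mul(-7, -34526) = 241682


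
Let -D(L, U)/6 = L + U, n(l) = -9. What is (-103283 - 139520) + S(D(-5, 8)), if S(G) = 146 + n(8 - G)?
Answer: -242666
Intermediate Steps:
D(L, U) = -6*L - 6*U (D(L, U) = -6*(L + U) = -6*L - 6*U)
S(G) = 137 (S(G) = 146 - 9 = 137)
(-103283 - 139520) + S(D(-5, 8)) = (-103283 - 139520) + 137 = -242803 + 137 = -242666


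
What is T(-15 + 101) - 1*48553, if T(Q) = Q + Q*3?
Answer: -48209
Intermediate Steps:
T(Q) = 4*Q (T(Q) = Q + 3*Q = 4*Q)
T(-15 + 101) - 1*48553 = 4*(-15 + 101) - 1*48553 = 4*86 - 48553 = 344 - 48553 = -48209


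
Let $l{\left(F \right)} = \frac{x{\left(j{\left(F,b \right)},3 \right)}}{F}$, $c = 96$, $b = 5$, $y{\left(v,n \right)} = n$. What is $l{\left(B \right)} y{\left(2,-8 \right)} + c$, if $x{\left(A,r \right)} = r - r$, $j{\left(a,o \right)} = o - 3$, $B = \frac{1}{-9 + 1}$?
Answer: $96$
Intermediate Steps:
$B = - \frac{1}{8}$ ($B = \frac{1}{-8} = - \frac{1}{8} \approx -0.125$)
$j{\left(a,o \right)} = -3 + o$
$x{\left(A,r \right)} = 0$
$l{\left(F \right)} = 0$ ($l{\left(F \right)} = \frac{0}{F} = 0$)
$l{\left(B \right)} y{\left(2,-8 \right)} + c = 0 \left(-8\right) + 96 = 0 + 96 = 96$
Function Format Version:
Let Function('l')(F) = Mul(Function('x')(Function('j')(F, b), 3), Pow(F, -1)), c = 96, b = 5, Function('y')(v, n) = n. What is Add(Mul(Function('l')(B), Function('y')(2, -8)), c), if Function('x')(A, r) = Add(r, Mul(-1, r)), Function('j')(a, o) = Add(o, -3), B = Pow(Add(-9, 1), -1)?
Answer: 96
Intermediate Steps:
B = Rational(-1, 8) (B = Pow(-8, -1) = Rational(-1, 8) ≈ -0.12500)
Function('j')(a, o) = Add(-3, o)
Function('x')(A, r) = 0
Function('l')(F) = 0 (Function('l')(F) = Mul(0, Pow(F, -1)) = 0)
Add(Mul(Function('l')(B), Function('y')(2, -8)), c) = Add(Mul(0, -8), 96) = Add(0, 96) = 96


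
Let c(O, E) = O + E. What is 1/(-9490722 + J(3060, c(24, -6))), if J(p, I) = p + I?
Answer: -1/9487644 ≈ -1.0540e-7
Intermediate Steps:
c(O, E) = E + O
J(p, I) = I + p
1/(-9490722 + J(3060, c(24, -6))) = 1/(-9490722 + ((-6 + 24) + 3060)) = 1/(-9490722 + (18 + 3060)) = 1/(-9490722 + 3078) = 1/(-9487644) = -1/9487644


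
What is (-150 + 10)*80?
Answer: -11200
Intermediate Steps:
(-150 + 10)*80 = -140*80 = -11200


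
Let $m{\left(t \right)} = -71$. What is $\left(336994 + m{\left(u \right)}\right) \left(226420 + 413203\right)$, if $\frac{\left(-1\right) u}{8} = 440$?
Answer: $215503700029$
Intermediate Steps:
$u = -3520$ ($u = \left(-8\right) 440 = -3520$)
$\left(336994 + m{\left(u \right)}\right) \left(226420 + 413203\right) = \left(336994 - 71\right) \left(226420 + 413203\right) = 336923 \cdot 639623 = 215503700029$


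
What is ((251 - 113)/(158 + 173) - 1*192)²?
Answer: 4021335396/109561 ≈ 36704.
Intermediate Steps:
((251 - 113)/(158 + 173) - 1*192)² = (138/331 - 192)² = (-63414/331)² = 4021335396/109561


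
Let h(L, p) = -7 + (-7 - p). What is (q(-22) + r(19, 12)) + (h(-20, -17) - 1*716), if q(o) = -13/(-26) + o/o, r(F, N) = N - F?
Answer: -1437/2 ≈ -718.50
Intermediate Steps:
h(L, p) = -14 - p
q(o) = 3/2 (q(o) = -13*(-1/26) + 1 = ½ + 1 = 3/2)
(q(-22) + r(19, 12)) + (h(-20, -17) - 1*716) = (3/2 + (12 - 1*19)) + ((-14 - 1*(-17)) - 1*716) = (3/2 + (12 - 19)) + ((-14 + 17) - 716) = (3/2 - 7) + (3 - 716) = -11/2 - 713 = -1437/2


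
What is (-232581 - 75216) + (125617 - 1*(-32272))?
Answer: -149908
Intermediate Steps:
(-232581 - 75216) + (125617 - 1*(-32272)) = -307797 + (125617 + 32272) = -307797 + 157889 = -149908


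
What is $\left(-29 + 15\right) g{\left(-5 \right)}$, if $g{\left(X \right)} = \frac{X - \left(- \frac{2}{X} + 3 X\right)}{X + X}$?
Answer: $\frac{336}{25} \approx 13.44$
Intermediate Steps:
$g{\left(X \right)} = \frac{- 2 X + \frac{2}{X}}{2 X}$ ($g{\left(X \right)} = \frac{X - \left(- \frac{2}{X} + 3 X\right)}{2 X} = \left(- 2 X + \frac{2}{X}\right) \frac{1}{2 X} = \frac{- 2 X + \frac{2}{X}}{2 X}$)
$\left(-29 + 15\right) g{\left(-5 \right)} = \left(-29 + 15\right) \left(-1 + \frac{1}{25}\right) = - 14 \left(-1 + \frac{1}{25}\right) = \left(-14\right) \left(- \frac{24}{25}\right) = \frac{336}{25}$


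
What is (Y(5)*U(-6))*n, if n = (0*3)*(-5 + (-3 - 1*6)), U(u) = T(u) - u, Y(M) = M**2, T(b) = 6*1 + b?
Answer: 0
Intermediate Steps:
T(b) = 6 + b
U(u) = 6 (U(u) = (6 + u) - u = 6)
n = 0 (n = 0*(-5 + (-3 - 6)) = 0*(-5 - 9) = 0*(-14) = 0)
(Y(5)*U(-6))*n = (5**2*6)*0 = (25*6)*0 = 150*0 = 0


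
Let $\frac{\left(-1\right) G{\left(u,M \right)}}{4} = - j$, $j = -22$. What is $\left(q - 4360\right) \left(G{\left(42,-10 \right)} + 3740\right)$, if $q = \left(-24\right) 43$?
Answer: $-19691584$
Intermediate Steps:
$G{\left(u,M \right)} = -88$ ($G{\left(u,M \right)} = - 4 \left(\left(-1\right) \left(-22\right)\right) = \left(-4\right) 22 = -88$)
$q = -1032$
$\left(q - 4360\right) \left(G{\left(42,-10 \right)} + 3740\right) = \left(-1032 - 4360\right) \left(-88 + 3740\right) = \left(-5392\right) 3652 = -19691584$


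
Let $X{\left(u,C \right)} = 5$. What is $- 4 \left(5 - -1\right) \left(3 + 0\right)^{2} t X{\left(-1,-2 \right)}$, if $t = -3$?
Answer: $3240$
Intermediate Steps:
$- 4 \left(5 - -1\right) \left(3 + 0\right)^{2} t X{\left(-1,-2 \right)} = - 4 \left(5 - -1\right) \left(3 + 0\right)^{2} \left(-3\right) 5 = - 4 \left(5 + \left(-4 + 5\right)\right) 3^{2} \left(-3\right) 5 = - 4 \left(5 + 1\right) 9 \left(-3\right) 5 = - 4 \cdot 6 \cdot 9 \left(-3\right) 5 = - 4 \cdot 54 \left(-3\right) 5 = \left(-4\right) \left(-162\right) 5 = 648 \cdot 5 = 3240$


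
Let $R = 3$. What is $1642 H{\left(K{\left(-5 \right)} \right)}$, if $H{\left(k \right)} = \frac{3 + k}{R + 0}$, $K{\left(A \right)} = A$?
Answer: $- \frac{3284}{3} \approx -1094.7$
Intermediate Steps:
$H{\left(k \right)} = 1 + \frac{k}{3}$ ($H{\left(k \right)} = \frac{3 + k}{3 + 0} = \frac{3 + k}{3} = \left(3 + k\right) \frac{1}{3} = 1 + \frac{k}{3}$)
$1642 H{\left(K{\left(-5 \right)} \right)} = 1642 \left(1 + \frac{1}{3} \left(-5\right)\right) = 1642 \left(1 - \frac{5}{3}\right) = 1642 \left(- \frac{2}{3}\right) = - \frac{3284}{3}$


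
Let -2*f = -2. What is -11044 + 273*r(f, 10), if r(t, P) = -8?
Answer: -13228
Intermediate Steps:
f = 1 (f = -1/2*(-2) = 1)
-11044 + 273*r(f, 10) = -11044 + 273*(-8) = -11044 - 2184 = -13228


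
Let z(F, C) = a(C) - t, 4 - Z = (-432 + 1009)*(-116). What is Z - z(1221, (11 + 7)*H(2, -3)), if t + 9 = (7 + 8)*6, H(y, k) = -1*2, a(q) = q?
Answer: 67053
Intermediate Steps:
Z = 66936 (Z = 4 - (-432 + 1009)*(-116) = 4 - 577*(-116) = 4 - 1*(-66932) = 4 + 66932 = 66936)
H(y, k) = -2
t = 81 (t = -9 + (7 + 8)*6 = -9 + 15*6 = -9 + 90 = 81)
z(F, C) = -81 + C (z(F, C) = C - 1*81 = C - 81 = -81 + C)
Z - z(1221, (11 + 7)*H(2, -3)) = 66936 - (-81 + (11 + 7)*(-2)) = 66936 - (-81 + 18*(-2)) = 66936 - (-81 - 36) = 66936 - 1*(-117) = 66936 + 117 = 67053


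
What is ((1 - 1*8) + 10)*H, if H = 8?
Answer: 24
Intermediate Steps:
((1 - 1*8) + 10)*H = ((1 - 1*8) + 10)*8 = ((1 - 8) + 10)*8 = (-7 + 10)*8 = 3*8 = 24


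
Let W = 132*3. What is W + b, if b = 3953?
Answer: 4349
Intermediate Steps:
W = 396
W + b = 396 + 3953 = 4349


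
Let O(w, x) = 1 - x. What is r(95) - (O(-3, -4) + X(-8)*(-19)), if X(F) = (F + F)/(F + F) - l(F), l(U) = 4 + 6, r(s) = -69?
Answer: -245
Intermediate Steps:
l(U) = 10
X(F) = -9 (X(F) = (F + F)/(F + F) - 1*10 = (2*F)/((2*F)) - 10 = (2*F)*(1/(2*F)) - 10 = 1 - 10 = -9)
r(95) - (O(-3, -4) + X(-8)*(-19)) = -69 - ((1 - 1*(-4)) - 9*(-19)) = -69 - ((1 + 4) + 171) = -69 - (5 + 171) = -69 - 1*176 = -69 - 176 = -245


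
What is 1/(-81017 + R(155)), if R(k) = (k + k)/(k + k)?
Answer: -1/81016 ≈ -1.2343e-5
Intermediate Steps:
R(k) = 1 (R(k) = (2*k)/((2*k)) = (2*k)*(1/(2*k)) = 1)
1/(-81017 + R(155)) = 1/(-81017 + 1) = 1/(-81016) = -1/81016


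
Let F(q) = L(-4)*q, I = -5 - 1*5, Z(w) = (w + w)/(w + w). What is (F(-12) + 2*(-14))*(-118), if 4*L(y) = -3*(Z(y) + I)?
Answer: 12862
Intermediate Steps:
Z(w) = 1 (Z(w) = (2*w)/((2*w)) = (2*w)*(1/(2*w)) = 1)
I = -10 (I = -5 - 5 = -10)
L(y) = 27/4 (L(y) = (-3*(1 - 10))/4 = (-3*(-9))/4 = (¼)*27 = 27/4)
F(q) = 27*q/4
(F(-12) + 2*(-14))*(-118) = ((27/4)*(-12) + 2*(-14))*(-118) = (-81 - 28)*(-118) = -109*(-118) = 12862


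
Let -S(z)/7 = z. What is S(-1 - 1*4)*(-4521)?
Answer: -158235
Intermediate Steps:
S(z) = -7*z
S(-1 - 1*4)*(-4521) = -7*(-1 - 1*4)*(-4521) = -7*(-1 - 4)*(-4521) = -7*(-5)*(-4521) = 35*(-4521) = -158235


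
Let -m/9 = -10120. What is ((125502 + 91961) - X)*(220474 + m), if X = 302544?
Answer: -26507325874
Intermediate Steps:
m = 91080 (m = -9*(-10120) = 91080)
((125502 + 91961) - X)*(220474 + m) = ((125502 + 91961) - 1*302544)*(220474 + 91080) = (217463 - 302544)*311554 = -85081*311554 = -26507325874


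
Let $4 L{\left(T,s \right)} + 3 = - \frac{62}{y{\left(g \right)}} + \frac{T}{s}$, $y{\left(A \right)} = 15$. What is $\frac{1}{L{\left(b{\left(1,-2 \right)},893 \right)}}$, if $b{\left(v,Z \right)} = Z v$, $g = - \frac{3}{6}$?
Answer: $- \frac{53580}{95581} \approx -0.56057$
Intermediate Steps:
$g = - \frac{1}{2}$ ($g = \left(-3\right) \frac{1}{6} = - \frac{1}{2} \approx -0.5$)
$L{\left(T,s \right)} = - \frac{107}{60} + \frac{T}{4 s}$ ($L{\left(T,s \right)} = - \frac{3}{4} + \frac{- \frac{62}{15} + \frac{T}{s}}{4} = - \frac{3}{4} + \left(- \frac{31}{30} + \frac{T}{4 s}\right) = - \frac{107}{60} + \frac{T}{4 s}$)
$\frac{1}{L{\left(b{\left(1,-2 \right)},893 \right)}} = \frac{1}{- \frac{107}{60} + \frac{\left(-2\right) 1}{4 \cdot 893}} = \frac{1}{- \frac{107}{60} + \frac{1}{4} \left(-2\right) \frac{1}{893}} = \frac{1}{- \frac{107}{60} - \frac{1}{1786}} = \frac{1}{- \frac{95581}{53580}} = - \frac{53580}{95581}$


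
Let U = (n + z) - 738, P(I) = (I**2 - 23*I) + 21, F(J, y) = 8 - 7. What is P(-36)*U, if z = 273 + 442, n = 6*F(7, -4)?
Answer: -36465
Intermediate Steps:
F(J, y) = 1
P(I) = 21 + I**2 - 23*I
n = 6 (n = 6*1 = 6)
z = 715
U = -17 (U = (6 + 715) - 738 = 721 - 738 = -17)
P(-36)*U = (21 + (-36)**2 - 23*(-36))*(-17) = (21 + 1296 + 828)*(-17) = 2145*(-17) = -36465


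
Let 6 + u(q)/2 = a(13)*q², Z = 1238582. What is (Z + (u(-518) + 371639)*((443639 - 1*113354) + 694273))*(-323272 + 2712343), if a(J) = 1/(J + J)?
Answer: 12482236611988235736/13 ≈ 9.6017e+17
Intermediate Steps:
a(J) = 1/(2*J)
u(q) = -12 + q²/13 (u(q) = -12 + 2*(((½)/13)*q²) = -12 + 2*(((½)*(1/13))*q²) = -12 + 2*(q²/26) = -12 + q²/13)
(Z + (u(-518) + 371639)*((443639 - 1*113354) + 694273))*(-323272 + 2712343) = (1238582 + ((-12 + (1/13)*(-518)²) + 371639)*((443639 - 1*113354) + 694273))*(-323272 + 2712343) = (1238582 + ((-12 + (1/13)*268324) + 371639)*((443639 - 113354) + 694273))*2389071 = (1238582 + ((-12 + 268324/13) + 371639)*(330285 + 694273))*2389071 = (1238582 + (268168/13 + 371639)*1024558)*2389071 = (1238582 + (5099475/13)*1024558)*2389071 = (1238582 + 5224707907050/13)*2389071 = (5224724008616/13)*2389071 = 12482236611988235736/13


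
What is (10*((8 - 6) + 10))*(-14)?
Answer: -1680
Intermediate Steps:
(10*((8 - 6) + 10))*(-14) = (10*(2 + 10))*(-14) = (10*12)*(-14) = 120*(-14) = -1680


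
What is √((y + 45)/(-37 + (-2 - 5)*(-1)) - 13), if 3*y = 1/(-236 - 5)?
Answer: 2*I*√47372165/3615 ≈ 3.8079*I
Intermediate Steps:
y = -1/723 (y = 1/(3*(-236 - 5)) = (⅓)/(-241) = (⅓)*(-1/241) = -1/723 ≈ -0.0013831)
√((y + 45)/(-37 + (-2 - 5)*(-1)) - 13) = √((-1/723 + 45)/(-37 + (-2 - 5)*(-1)) - 13) = √(32534/(723*(-37 - 7*(-1))) - 13) = √(32534/(723*(-37 + 7)) - 13) = √((32534/723)/(-30) - 13) = √((32534/723)*(-1/30) - 13) = √(-16267/10845 - 13) = √(-157252/10845) = 2*I*√47372165/3615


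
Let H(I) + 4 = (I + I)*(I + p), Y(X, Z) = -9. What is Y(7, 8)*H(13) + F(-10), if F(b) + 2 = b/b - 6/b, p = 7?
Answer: -23222/5 ≈ -4644.4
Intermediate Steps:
F(b) = -1 - 6/b (F(b) = -2 + (b/b - 6/b) = -2 + (1 - 6/b) = -1 - 6/b)
H(I) = -4 + 2*I*(7 + I) (H(I) = -4 + (I + I)*(I + 7) = -4 + (2*I)*(7 + I) = -4 + 2*I*(7 + I))
Y(7, 8)*H(13) + F(-10) = -9*(-4 + 2*13² + 14*13) + (-6 - 1*(-10))/(-10) = -9*(-4 + 2*169 + 182) - (-6 + 10)/10 = -9*(-4 + 338 + 182) - ⅒*4 = -9*516 - ⅖ = -4644 - ⅖ = -23222/5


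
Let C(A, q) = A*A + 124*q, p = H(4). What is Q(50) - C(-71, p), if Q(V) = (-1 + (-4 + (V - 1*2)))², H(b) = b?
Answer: -3688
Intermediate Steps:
p = 4
C(A, q) = A² + 124*q
Q(V) = (-7 + V)² (Q(V) = (-1 + (-4 + (V - 2)))² = (-1 + (-4 + (-2 + V)))² = (-1 + (-6 + V))² = (-7 + V)²)
Q(50) - C(-71, p) = (-7 + 50)² - ((-71)² + 124*4) = 43² - (5041 + 496) = 1849 - 1*5537 = 1849 - 5537 = -3688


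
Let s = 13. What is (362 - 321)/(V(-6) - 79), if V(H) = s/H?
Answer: -246/487 ≈ -0.50513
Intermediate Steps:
V(H) = 13/H
(362 - 321)/(V(-6) - 79) = (362 - 321)/(13/(-6) - 79) = 41/(13*(-⅙) - 79) = 41/(-13/6 - 79) = 41/(-487/6) = 41*(-6/487) = -246/487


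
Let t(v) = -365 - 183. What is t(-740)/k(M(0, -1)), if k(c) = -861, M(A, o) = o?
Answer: 548/861 ≈ 0.63647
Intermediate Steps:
t(v) = -548
t(-740)/k(M(0, -1)) = -548/(-861) = -548*(-1/861) = 548/861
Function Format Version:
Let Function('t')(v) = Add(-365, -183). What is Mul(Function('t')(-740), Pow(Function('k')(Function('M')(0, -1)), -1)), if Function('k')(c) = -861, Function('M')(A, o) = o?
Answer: Rational(548, 861) ≈ 0.63647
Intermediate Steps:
Function('t')(v) = -548
Mul(Function('t')(-740), Pow(Function('k')(Function('M')(0, -1)), -1)) = Mul(-548, Pow(-861, -1)) = Mul(-548, Rational(-1, 861)) = Rational(548, 861)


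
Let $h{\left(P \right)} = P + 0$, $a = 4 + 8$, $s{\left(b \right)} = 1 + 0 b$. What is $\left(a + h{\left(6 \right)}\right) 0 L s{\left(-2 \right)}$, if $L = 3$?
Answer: $0$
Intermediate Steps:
$s{\left(b \right)} = 1$ ($s{\left(b \right)} = 1 + 0 = 1$)
$a = 12$
$h{\left(P \right)} = P$
$\left(a + h{\left(6 \right)}\right) 0 L s{\left(-2 \right)} = \left(12 + 6\right) 0 \cdot 3 \cdot 1 = 18 \cdot 0 \cdot 1 = 18 \cdot 0 = 0$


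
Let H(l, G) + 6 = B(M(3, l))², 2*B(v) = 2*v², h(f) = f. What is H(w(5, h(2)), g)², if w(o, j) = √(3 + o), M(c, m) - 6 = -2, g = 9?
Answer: 62500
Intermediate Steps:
M(c, m) = 4 (M(c, m) = 6 - 2 = 4)
B(v) = v² (B(v) = (2*v²)/2 = v²)
H(l, G) = 250 (H(l, G) = -6 + (4²)² = -6 + 16² = -6 + 256 = 250)
H(w(5, h(2)), g)² = 250² = 62500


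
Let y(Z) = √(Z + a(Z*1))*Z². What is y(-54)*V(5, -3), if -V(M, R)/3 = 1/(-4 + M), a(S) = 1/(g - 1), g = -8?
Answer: -2916*I*√487 ≈ -64351.0*I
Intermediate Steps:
a(S) = -⅑ (a(S) = 1/(-8 - 1) = 1/(-9) = -⅑)
V(M, R) = -3/(-4 + M)
y(Z) = Z²*√(-⅑ + Z) (y(Z) = √(Z - ⅑)*Z² = √(-⅑ + Z)*Z² = Z²*√(-⅑ + Z))
y(-54)*V(5, -3) = ((⅓)*(-54)²*√(-1 + 9*(-54)))*(-3/(-4 + 5)) = ((⅓)*2916*√(-1 - 486))*(-3/1) = ((⅓)*2916*√(-487))*(-3*1) = ((⅓)*2916*(I*√487))*(-3) = (972*I*√487)*(-3) = -2916*I*√487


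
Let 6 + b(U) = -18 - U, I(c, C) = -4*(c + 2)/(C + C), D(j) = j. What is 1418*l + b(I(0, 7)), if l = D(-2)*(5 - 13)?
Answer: 158652/7 ≈ 22665.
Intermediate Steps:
l = 16 (l = -2*(5 - 13) = -2*(-8) = 16)
I(c, C) = -2*(2 + c)/C (I(c, C) = -4*(2 + c)/(2*C) = -4*(2 + c)*1/(2*C) = -2*(2 + c)/C)
b(U) = -24 - U (b(U) = -6 + (-18 - U) = -24 - U)
1418*l + b(I(0, 7)) = 1418*16 + (-24 - 2*(-2 - 1*0)/7) = 22688 + (-24 - 2*(-2 + 0)/7) = 22688 + (-24 - 2*(-2)/7) = 22688 + (-24 - 1*(-4/7)) = 22688 + (-24 + 4/7) = 22688 - 164/7 = 158652/7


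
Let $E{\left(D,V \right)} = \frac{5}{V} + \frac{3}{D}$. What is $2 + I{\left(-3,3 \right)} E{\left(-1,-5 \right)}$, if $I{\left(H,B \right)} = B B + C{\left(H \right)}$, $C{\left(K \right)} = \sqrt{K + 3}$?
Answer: $-34$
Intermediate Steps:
$C{\left(K \right)} = \sqrt{3 + K}$
$E{\left(D,V \right)} = \frac{3}{D} + \frac{5}{V}$
$I{\left(H,B \right)} = B^{2} + \sqrt{3 + H}$ ($I{\left(H,B \right)} = B B + \sqrt{3 + H} = B^{2} + \sqrt{3 + H}$)
$2 + I{\left(-3,3 \right)} E{\left(-1,-5 \right)} = 2 + \left(3^{2} + \sqrt{3 - 3}\right) \left(\frac{3}{-1} + \frac{5}{-5}\right) = 2 + \left(9 + \sqrt{0}\right) \left(3 \left(-1\right) + 5 \left(- \frac{1}{5}\right)\right) = 2 + \left(9 + 0\right) \left(-3 - 1\right) = 2 + 9 \left(-4\right) = 2 - 36 = -34$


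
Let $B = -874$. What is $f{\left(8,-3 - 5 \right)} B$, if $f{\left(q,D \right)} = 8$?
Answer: $-6992$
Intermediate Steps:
$f{\left(8,-3 - 5 \right)} B = 8 \left(-874\right) = -6992$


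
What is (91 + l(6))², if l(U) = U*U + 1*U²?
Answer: 26569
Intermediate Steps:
l(U) = 2*U² (l(U) = U² + U² = 2*U²)
(91 + l(6))² = (91 + 2*6²)² = (91 + 2*36)² = (91 + 72)² = 163² = 26569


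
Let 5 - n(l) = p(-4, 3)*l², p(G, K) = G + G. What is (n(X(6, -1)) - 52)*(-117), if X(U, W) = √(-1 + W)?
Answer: 7371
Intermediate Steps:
p(G, K) = 2*G
n(l) = 5 + 8*l² (n(l) = 5 - 2*(-4)*l² = 5 - (-8)*l² = 5 + 8*l²)
(n(X(6, -1)) - 52)*(-117) = ((5 + 8*(√(-1 - 1))²) - 52)*(-117) = ((5 + 8*(√(-2))²) - 52)*(-117) = ((5 + 8*(I*√2)²) - 52)*(-117) = ((5 + 8*(-2)) - 52)*(-117) = ((5 - 16) - 52)*(-117) = (-11 - 52)*(-117) = -63*(-117) = 7371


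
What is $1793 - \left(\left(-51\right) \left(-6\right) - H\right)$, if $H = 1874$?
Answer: $3361$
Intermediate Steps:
$1793 - \left(\left(-51\right) \left(-6\right) - H\right) = 1793 - \left(\left(-51\right) \left(-6\right) - 1874\right) = 1793 - \left(306 - 1874\right) = 1793 - -1568 = 1793 + 1568 = 3361$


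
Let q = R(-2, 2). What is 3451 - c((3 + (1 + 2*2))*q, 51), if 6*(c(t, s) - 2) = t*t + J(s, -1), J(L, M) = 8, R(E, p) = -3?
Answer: 10055/3 ≈ 3351.7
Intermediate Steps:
q = -3
c(t, s) = 10/3 + t**2/6 (c(t, s) = 2 + (t*t + 8)/6 = 2 + (t**2 + 8)/6 = 2 + (8 + t**2)/6 = 2 + (4/3 + t**2/6) = 10/3 + t**2/6)
3451 - c((3 + (1 + 2*2))*q, 51) = 3451 - (10/3 + ((3 + (1 + 2*2))*(-3))**2/6) = 3451 - (10/3 + ((3 + (1 + 4))*(-3))**2/6) = 3451 - (10/3 + ((3 + 5)*(-3))**2/6) = 3451 - (10/3 + (8*(-3))**2/6) = 3451 - (10/3 + (1/6)*(-24)**2) = 3451 - (10/3 + (1/6)*576) = 3451 - (10/3 + 96) = 3451 - 1*298/3 = 3451 - 298/3 = 10055/3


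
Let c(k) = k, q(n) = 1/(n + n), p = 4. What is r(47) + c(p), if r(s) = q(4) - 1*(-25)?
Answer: 233/8 ≈ 29.125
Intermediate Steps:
q(n) = 1/(2*n)
r(s) = 201/8 (r(s) = (½)/4 - 1*(-25) = (½)*(¼) + 25 = ⅛ + 25 = 201/8)
r(47) + c(p) = 201/8 + 4 = 233/8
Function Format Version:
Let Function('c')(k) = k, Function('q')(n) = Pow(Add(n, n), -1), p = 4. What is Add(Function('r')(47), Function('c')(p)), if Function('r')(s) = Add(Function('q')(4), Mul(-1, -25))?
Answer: Rational(233, 8) ≈ 29.125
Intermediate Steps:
Function('q')(n) = Mul(Rational(1, 2), Pow(n, -1)) (Function('q')(n) = Pow(Mul(2, n), -1) = Mul(Rational(1, 2), Pow(n, -1)))
Function('r')(s) = Rational(201, 8) (Function('r')(s) = Add(Mul(Rational(1, 2), Pow(4, -1)), Mul(-1, -25)) = Add(Mul(Rational(1, 2), Rational(1, 4)), 25) = Add(Rational(1, 8), 25) = Rational(201, 8))
Add(Function('r')(47), Function('c')(p)) = Add(Rational(201, 8), 4) = Rational(233, 8)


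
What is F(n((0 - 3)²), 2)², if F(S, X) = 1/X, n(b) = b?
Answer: ¼ ≈ 0.25000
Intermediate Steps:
F(n((0 - 3)²), 2)² = (1/2)² = (½)² = ¼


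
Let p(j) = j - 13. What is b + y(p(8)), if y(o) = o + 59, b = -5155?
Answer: -5101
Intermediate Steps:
p(j) = -13 + j
y(o) = 59 + o
b + y(p(8)) = -5155 + (59 + (-13 + 8)) = -5155 + (59 - 5) = -5155 + 54 = -5101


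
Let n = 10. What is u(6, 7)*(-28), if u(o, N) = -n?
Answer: 280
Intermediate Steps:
u(o, N) = -10 (u(o, N) = -1*10 = -10)
u(6, 7)*(-28) = -10*(-28) = 280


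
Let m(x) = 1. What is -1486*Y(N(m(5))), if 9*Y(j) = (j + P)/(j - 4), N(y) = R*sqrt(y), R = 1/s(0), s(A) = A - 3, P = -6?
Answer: -28234/117 ≈ -241.32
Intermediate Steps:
s(A) = -3 + A
R = -1/3 (R = 1/(-3 + 0) = 1/(-3) = -1/3 ≈ -0.33333)
N(y) = -sqrt(y)/3
Y(j) = (-6 + j)/(9*(-4 + j)) (Y(j) = ((j - 6)/(j - 4))/9 = ((-6 + j)/(-4 + j))/9 = (-6 + j)/(9*(-4 + j)))
-1486*Y(N(m(5))) = -1486*(-6 - sqrt(1)/3)/(9*(-4 - sqrt(1)/3)) = -1486*(-6 - 1/3*1)/(9*(-4 - 1/3*1)) = -1486*(-6 - 1/3)/(9*(-4 - 1/3)) = -1486*(-19)/(9*(-13/3)*3) = -1486*(-3)*(-19)/(9*13*3) = -1486*19/117 = -28234/117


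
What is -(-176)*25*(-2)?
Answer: -8800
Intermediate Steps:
-(-176)*25*(-2) = -(-176)*(-50) = -22*400 = -8800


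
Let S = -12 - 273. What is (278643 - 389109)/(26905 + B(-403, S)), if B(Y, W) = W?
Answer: -55233/13310 ≈ -4.1497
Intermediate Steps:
S = -285
(278643 - 389109)/(26905 + B(-403, S)) = (278643 - 389109)/(26905 - 285) = -110466/26620 = -110466*1/26620 = -55233/13310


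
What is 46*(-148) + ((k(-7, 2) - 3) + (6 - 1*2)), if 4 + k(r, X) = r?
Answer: -6818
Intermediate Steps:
k(r, X) = -4 + r
46*(-148) + ((k(-7, 2) - 3) + (6 - 1*2)) = 46*(-148) + (((-4 - 7) - 3) + (6 - 1*2)) = -6808 + ((-11 - 3) + (6 - 2)) = -6808 + (-14 + 4) = -6808 - 10 = -6818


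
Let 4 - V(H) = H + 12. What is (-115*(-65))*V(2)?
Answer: -74750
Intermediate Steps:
V(H) = -8 - H (V(H) = 4 - (H + 12) = 4 - (12 + H) = 4 + (-12 - H) = -8 - H)
(-115*(-65))*V(2) = (-115*(-65))*(-8 - 1*2) = 7475*(-8 - 2) = 7475*(-10) = -74750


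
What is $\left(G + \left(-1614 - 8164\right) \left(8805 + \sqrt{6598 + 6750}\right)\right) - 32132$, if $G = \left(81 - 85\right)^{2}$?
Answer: $-86127406 - 19556 \sqrt{3337} \approx -8.7257 \cdot 10^{7}$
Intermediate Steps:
$G = 16$ ($G = \left(-4\right)^{2} = 16$)
$\left(G + \left(-1614 - 8164\right) \left(8805 + \sqrt{6598 + 6750}\right)\right) - 32132 = \left(16 + \left(-1614 - 8164\right) \left(8805 + \sqrt{6598 + 6750}\right)\right) - 32132 = \left(16 - 9778 \left(8805 + \sqrt{13348}\right)\right) - 32132 = \left(16 - 9778 \left(8805 + 2 \sqrt{3337}\right)\right) - 32132 = \left(16 - \left(86095290 + 19556 \sqrt{3337}\right)\right) - 32132 = \left(-86095274 - 19556 \sqrt{3337}\right) - 32132 = -86127406 - 19556 \sqrt{3337}$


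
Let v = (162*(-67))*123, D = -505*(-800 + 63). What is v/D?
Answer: -19926/5555 ≈ -3.5870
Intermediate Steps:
D = 372185 (D = -505*(-737) = 372185)
v = -1335042 (v = -10854*123 = -1335042)
v/D = -1335042/372185 = -1335042*1/372185 = -19926/5555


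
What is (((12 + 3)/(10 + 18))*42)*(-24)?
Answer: -540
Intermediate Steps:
(((12 + 3)/(10 + 18))*42)*(-24) = ((15/28)*42)*(-24) = (45/2)*(-24) = -540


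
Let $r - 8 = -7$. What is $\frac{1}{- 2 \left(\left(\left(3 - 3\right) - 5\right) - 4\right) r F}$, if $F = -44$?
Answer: $- \frac{1}{792} \approx -0.0012626$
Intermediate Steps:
$r = 1$ ($r = 8 - 7 = 1$)
$\frac{1}{- 2 \left(\left(\left(3 - 3\right) - 5\right) - 4\right) r F} = \frac{1}{- 2 \left(\left(\left(3 - 3\right) - 5\right) - 4\right) 1 \left(-44\right)} = \frac{1}{- 2 \left(\left(0 - 5\right) - 4\right) 1 \left(-44\right)} = \frac{1}{- 2 \left(-5 - 4\right) 1 \left(-44\right)} = \frac{1}{\left(-2\right) \left(-9\right) 1 \left(-44\right)} = \frac{1}{18 \cdot 1 \left(-44\right)} = \frac{1}{18 \left(-44\right)} = \frac{1}{-792} = - \frac{1}{792}$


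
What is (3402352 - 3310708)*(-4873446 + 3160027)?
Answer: -157024570836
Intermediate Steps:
(3402352 - 3310708)*(-4873446 + 3160027) = 91644*(-1713419) = -157024570836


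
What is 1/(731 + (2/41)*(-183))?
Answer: 41/29605 ≈ 0.0013849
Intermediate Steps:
1/(731 + (2/41)*(-183)) = 1/(731 - 366/41) = 1/(29605/41) = 41/29605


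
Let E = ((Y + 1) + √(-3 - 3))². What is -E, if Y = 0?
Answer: 5 - 2*I*√6 ≈ 5.0 - 4.899*I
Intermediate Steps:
E = (1 + I*√6)² (E = ((0 + 1) + √(-3 - 3))² = (1 + √(-6))² = (1 + I*√6)² ≈ -5.0 + 4.899*I)
-E = -(1 + I*√6)²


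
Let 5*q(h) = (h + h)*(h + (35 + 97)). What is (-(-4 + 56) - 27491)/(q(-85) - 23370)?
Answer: 27543/24968 ≈ 1.1031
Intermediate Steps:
q(h) = 2*h*(132 + h)/5 (q(h) = ((h + h)*(h + (35 + 97)))/5 = ((2*h)*(h + 132))/5 = ((2*h)*(132 + h))/5 = (2*h*(132 + h))/5 = 2*h*(132 + h)/5)
(-(-4 + 56) - 27491)/(q(-85) - 23370) = (-(-4 + 56) - 27491)/((⅖)*(-85)*(132 - 85) - 23370) = (-1*52 - 27491)/((⅖)*(-85)*47 - 23370) = (-52 - 27491)/(-1598 - 23370) = -27543/(-24968) = -27543*(-1/24968) = 27543/24968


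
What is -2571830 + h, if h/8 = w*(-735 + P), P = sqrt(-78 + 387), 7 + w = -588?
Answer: 926770 - 4760*sqrt(309) ≈ 8.4310e+5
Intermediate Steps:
w = -595 (w = -7 - 588 = -595)
P = sqrt(309) ≈ 17.578
h = 3498600 - 4760*sqrt(309) (h = 8*(-595*(-735 + sqrt(309))) = 8*(437325 - 595*sqrt(309)) = 3498600 - 4760*sqrt(309) ≈ 3.4149e+6)
-2571830 + h = -2571830 + (3498600 - 4760*sqrt(309)) = 926770 - 4760*sqrt(309)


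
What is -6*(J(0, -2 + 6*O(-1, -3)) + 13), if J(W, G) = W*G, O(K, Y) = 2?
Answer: -78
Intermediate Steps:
J(W, G) = G*W
-6*(J(0, -2 + 6*O(-1, -3)) + 13) = -6*((-2 + 6*2)*0 + 13) = -6*((-2 + 12)*0 + 13) = -6*(10*0 + 13) = -6*(0 + 13) = -6*13 = -78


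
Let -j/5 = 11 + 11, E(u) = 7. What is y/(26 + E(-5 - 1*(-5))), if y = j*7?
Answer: -70/3 ≈ -23.333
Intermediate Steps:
j = -110 (j = -5*(11 + 11) = -5*22 = -110)
y = -770 (y = -110*7 = -770)
y/(26 + E(-5 - 1*(-5))) = -770/(26 + 7) = -770/33 = (1/33)*(-770) = -70/3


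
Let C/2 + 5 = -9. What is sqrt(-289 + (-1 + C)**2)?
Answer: 2*sqrt(138) ≈ 23.495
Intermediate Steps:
C = -28 (C = -10 + 2*(-9) = -10 - 18 = -28)
sqrt(-289 + (-1 + C)**2) = sqrt(-289 + (-1 - 28)**2) = sqrt(-289 + (-29)**2) = sqrt(-289 + 841) = sqrt(552) = 2*sqrt(138)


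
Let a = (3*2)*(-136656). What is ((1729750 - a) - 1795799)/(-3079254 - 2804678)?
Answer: -753887/5883932 ≈ -0.12813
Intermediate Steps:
a = -819936 (a = 6*(-136656) = -819936)
((1729750 - a) - 1795799)/(-3079254 - 2804678) = ((1729750 - 1*(-819936)) - 1795799)/(-3079254 - 2804678) = ((1729750 + 819936) - 1795799)/(-5883932) = (2549686 - 1795799)*(-1/5883932) = 753887*(-1/5883932) = -753887/5883932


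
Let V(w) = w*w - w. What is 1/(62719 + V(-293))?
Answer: 1/148861 ≈ 6.7177e-6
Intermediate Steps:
V(w) = w² - w
1/(62719 + V(-293)) = 1/(62719 - 293*(-1 - 293)) = 1/(62719 - 293*(-294)) = 1/(62719 + 86142) = 1/148861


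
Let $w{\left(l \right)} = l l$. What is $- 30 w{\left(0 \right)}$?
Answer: $0$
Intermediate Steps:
$w{\left(l \right)} = l^{2}$
$- 30 w{\left(0 \right)} = - 30 \cdot 0^{2} = \left(-30\right) 0 = 0$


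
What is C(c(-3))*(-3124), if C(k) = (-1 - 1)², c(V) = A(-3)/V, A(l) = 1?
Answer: -12496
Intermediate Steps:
c(V) = 1/V
C(k) = 4 (C(k) = (-2)² = 4)
C(c(-3))*(-3124) = 4*(-3124) = -12496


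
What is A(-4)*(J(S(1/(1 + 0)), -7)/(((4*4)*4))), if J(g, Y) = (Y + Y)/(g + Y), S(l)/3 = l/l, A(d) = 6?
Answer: 21/64 ≈ 0.32813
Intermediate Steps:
S(l) = 3 (S(l) = 3*(l/l) = 3*1 = 3)
J(g, Y) = 2*Y/(Y + g) (J(g, Y) = (2*Y)/(Y + g) = 2*Y/(Y + g))
A(-4)*(J(S(1/(1 + 0)), -7)/(((4*4)*4))) = 6*((2*(-7)/(-7 + 3))/(((4*4)*4))) = 6*((2*(-7)/(-4))/((16*4))) = 6*((2*(-7)*(-¼))/64) = 6*((7/2)*(1/64)) = 6*(7/128) = 21/64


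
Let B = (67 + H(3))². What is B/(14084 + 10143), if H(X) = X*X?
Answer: 5776/24227 ≈ 0.23841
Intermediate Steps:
H(X) = X²
B = 5776 (B = (67 + 3²)² = (67 + 9)² = 76² = 5776)
B/(14084 + 10143) = 5776/(14084 + 10143) = 5776/24227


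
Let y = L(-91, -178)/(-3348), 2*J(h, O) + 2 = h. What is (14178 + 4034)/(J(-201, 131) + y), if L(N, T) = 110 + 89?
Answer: -60973776/340021 ≈ -179.32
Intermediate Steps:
J(h, O) = -1 + h/2
L(N, T) = 199
y = -199/3348 (y = 199/(-3348) = 199*(-1/3348) = -199/3348 ≈ -0.059438)
(14178 + 4034)/(J(-201, 131) + y) = (14178 + 4034)/((-1 + (½)*(-201)) - 199/3348) = 18212/((-1 - 201/2) - 199/3348) = 18212/(-203/2 - 199/3348) = 18212/(-340021/3348) = 18212*(-3348/340021) = -60973776/340021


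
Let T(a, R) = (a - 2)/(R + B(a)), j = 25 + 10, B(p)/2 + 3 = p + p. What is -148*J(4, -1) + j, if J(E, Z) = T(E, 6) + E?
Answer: -1151/2 ≈ -575.50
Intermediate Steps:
B(p) = -6 + 4*p (B(p) = -6 + 2*(p + p) = -6 + 2*(2*p) = -6 + 4*p)
j = 35
T(a, R) = (-2 + a)/(-6 + R + 4*a) (T(a, R) = (a - 2)/(R + (-6 + 4*a)) = (-2 + a)/(-6 + R + 4*a))
J(E, Z) = E + (-2 + E)/(4*E) (J(E, Z) = (-2 + E)/(-6 + 6 + 4*E) + E = (-2 + E)/((4*E)) + E = (1/(4*E))*(-2 + E) + E = (-2 + E)/(4*E) + E = E + (-2 + E)/(4*E))
-148*J(4, -1) + j = -148*(¼ + 4 - ½/4) + 35 = -148*(¼ + 4 - ½*¼) + 35 = -148*(¼ + 4 - ⅛) + 35 = -148*33/8 + 35 = -1221/2 + 35 = -1151/2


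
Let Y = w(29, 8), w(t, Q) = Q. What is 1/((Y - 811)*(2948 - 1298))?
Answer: -1/1324950 ≈ -7.5475e-7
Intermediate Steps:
Y = 8
1/((Y - 811)*(2948 - 1298)) = 1/((8 - 811)*(2948 - 1298)) = 1/(-803*1650) = 1/(-1324950) = -1/1324950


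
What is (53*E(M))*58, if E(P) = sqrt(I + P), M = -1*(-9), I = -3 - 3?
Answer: 3074*sqrt(3) ≈ 5324.3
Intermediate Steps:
I = -6
M = 9
E(P) = sqrt(-6 + P)
(53*E(M))*58 = (53*sqrt(-6 + 9))*58 = (53*sqrt(3))*58 = 3074*sqrt(3)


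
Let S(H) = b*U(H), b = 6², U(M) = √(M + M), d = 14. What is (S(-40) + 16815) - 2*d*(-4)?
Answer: 16927 + 144*I*√5 ≈ 16927.0 + 321.99*I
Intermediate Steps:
U(M) = √2*√M (U(M) = √(2*M) = √2*√M)
b = 36
S(H) = 36*√2*√H (S(H) = 36*(√2*√H) = 36*√2*√H)
(S(-40) + 16815) - 2*d*(-4) = (36*√2*√(-40) + 16815) - 2*14*(-4) = (36*√2*(2*I*√10) + 16815) - 28*(-4) = (144*I*√5 + 16815) + 112 = (16815 + 144*I*√5) + 112 = 16927 + 144*I*√5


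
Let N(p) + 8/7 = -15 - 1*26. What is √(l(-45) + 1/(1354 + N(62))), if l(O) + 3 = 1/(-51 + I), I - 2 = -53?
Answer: I*√32592126062/104074 ≈ 1.7347*I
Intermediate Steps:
N(p) = -295/7 (N(p) = -8/7 + (-15 - 1*26) = -8/7 + (-15 - 26) = -8/7 - 41 = -295/7)
I = -51 (I = 2 - 53 = -51)
l(O) = -307/102 (l(O) = -3 + 1/(-51 - 51) = -3 + 1/(-102) = -3 - 1/102 = -307/102)
√(l(-45) + 1/(1354 + N(62))) = √(-307/102 + 1/(1354 - 295/7)) = √(-307/102 + 1/(9183/7)) = √(-307/102 + 7/9183) = √(-313163/104074) = I*√32592126062/104074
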